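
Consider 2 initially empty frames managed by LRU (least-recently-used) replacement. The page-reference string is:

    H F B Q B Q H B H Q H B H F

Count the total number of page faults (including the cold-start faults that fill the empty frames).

H → fault, frames (H)
F → fault, frames (H F)
B → fault, evict H, frames (F B)
Q → fault, evict F, frames (B Q)
B → hit
Q → hit
H → fault, evict B, frames (Q H)
B → fault, evict Q, frames (H B)
H → hit
Q → fault, evict B, frames (H Q)
H → hit
B → fault, evict Q, frames (H B)
H → hit
F → fault, evict B, frames (H F)
Page faults: 9.

9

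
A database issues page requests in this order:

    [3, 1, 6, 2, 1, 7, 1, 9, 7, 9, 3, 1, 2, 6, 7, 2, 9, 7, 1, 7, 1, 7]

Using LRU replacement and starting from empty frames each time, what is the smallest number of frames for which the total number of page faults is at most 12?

4

f=1: 22 faults
f=2: 17 faults
f=3: 13 faults
f=4: 12 faults
f=5: 10 faults
f=6: 6 faults
Smallest f with faults ≤ 12 is 4.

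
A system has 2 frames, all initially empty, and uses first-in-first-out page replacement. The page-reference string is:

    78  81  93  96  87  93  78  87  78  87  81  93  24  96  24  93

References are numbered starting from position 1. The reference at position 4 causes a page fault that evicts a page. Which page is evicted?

81

pos 1: 78: miss, frames {78}
pos 2: 81: miss, frames {78,81}
pos 3: 93: miss, evict 78, frames {81,93}
pos 4: 96: miss, evict 81, frames {93,96}
At position 4, page 81 is evicted.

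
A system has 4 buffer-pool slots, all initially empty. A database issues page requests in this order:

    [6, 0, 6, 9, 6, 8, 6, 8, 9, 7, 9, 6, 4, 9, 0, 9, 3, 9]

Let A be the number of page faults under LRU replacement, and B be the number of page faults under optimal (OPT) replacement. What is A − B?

Under LRU: F F . F . F . . . F . . F . F . F . → 8 faults.
Under OPT: F F . F . F . . . F . . F . . . F . → 7 faults.
A − B = 8 − 7 = 1.

1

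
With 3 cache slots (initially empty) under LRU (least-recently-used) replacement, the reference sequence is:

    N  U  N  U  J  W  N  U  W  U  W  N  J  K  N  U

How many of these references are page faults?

N: fault, frames (N)
U: fault, frames (N U)
N: hit
U: hit
J: fault, frames (N U J)
W: fault, evict N, frames (U J W)
N: fault, evict U, frames (J W N)
U: fault, evict J, frames (W N U)
W: hit
U: hit
W: hit
N: hit
J: fault, evict U, frames (W N J)
K: fault, evict W, frames (N J K)
N: hit
U: fault, evict J, frames (K N U)
Page faults: 9.

9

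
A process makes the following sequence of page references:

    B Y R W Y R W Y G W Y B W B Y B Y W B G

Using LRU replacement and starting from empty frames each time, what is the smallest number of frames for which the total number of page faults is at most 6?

4

f=1: 20 faults
f=2: 17 faults
f=3: 7 faults
f=4: 6 faults
f=5: 5 faults
Smallest f with faults ≤ 6 is 4.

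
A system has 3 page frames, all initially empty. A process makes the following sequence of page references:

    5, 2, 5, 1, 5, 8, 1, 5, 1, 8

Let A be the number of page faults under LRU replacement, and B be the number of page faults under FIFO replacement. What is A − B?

-1

Under LRU: F F . F . F . . . . → 4 faults.
Under FIFO: F F . F . F . F . . → 5 faults.
A − B = 4 − 5 = -1.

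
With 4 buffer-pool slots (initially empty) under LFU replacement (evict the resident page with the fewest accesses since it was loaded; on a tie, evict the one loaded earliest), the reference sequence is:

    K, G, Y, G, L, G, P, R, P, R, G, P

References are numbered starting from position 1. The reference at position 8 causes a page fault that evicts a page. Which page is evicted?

Y

pos 1: K → fault, frames [K]
pos 2: G → fault, frames [K, G]
pos 3: Y → fault, frames [K, G, Y]
pos 4: G → hit
pos 5: L → fault, frames [K, G, Y, L]
pos 6: G → hit
pos 7: P → fault, evict K, frames [G, Y, L, P]
pos 8: R → fault, evict Y, frames [G, L, P, R]
At position 8, page Y is evicted.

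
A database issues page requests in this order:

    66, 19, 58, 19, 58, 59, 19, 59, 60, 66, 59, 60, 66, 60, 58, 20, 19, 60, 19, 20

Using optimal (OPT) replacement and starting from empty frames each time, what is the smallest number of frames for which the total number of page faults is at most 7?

4

f=1: 20 faults
f=2: 11 faults
f=3: 8 faults
f=4: 7 faults
f=5: 6 faults
f=6: 6 faults
Smallest f with faults ≤ 7 is 4.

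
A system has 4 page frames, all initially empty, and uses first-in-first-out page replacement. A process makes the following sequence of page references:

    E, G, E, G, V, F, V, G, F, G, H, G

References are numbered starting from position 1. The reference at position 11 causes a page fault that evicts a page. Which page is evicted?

pos 1: E -> miss, frames {E}
pos 2: G -> miss, frames {E,G}
pos 3: E -> hit
pos 4: G -> hit
pos 5: V -> miss, frames {E,G,V}
pos 6: F -> miss, frames {E,G,V,F}
pos 7: V -> hit
pos 8: G -> hit
pos 9: F -> hit
pos 10: G -> hit
pos 11: H -> miss, evict E, frames {G,V,F,H}
At position 11, page E is evicted.

E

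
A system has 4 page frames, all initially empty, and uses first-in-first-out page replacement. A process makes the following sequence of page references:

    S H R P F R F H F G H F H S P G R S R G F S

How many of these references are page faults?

13

S -> miss, frames [S]
H -> miss, frames [S, H]
R -> miss, frames [S, H, R]
P -> miss, frames [S, H, R, P]
F -> miss, evict S, frames [H, R, P, F]
R -> hit
F -> hit
H -> hit
F -> hit
G -> miss, evict H, frames [R, P, F, G]
H -> miss, evict R, frames [P, F, G, H]
F -> hit
H -> hit
S -> miss, evict P, frames [F, G, H, S]
P -> miss, evict F, frames [G, H, S, P]
G -> hit
R -> miss, evict G, frames [H, S, P, R]
S -> hit
R -> hit
G -> miss, evict H, frames [S, P, R, G]
F -> miss, evict S, frames [P, R, G, F]
S -> miss, evict P, frames [R, G, F, S]
Page faults: 13.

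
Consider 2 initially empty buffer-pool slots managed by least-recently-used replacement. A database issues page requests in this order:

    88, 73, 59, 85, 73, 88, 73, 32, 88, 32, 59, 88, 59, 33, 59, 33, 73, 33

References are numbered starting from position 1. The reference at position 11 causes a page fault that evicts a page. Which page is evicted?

pos 1: 88 -> fault, frames [88]
pos 2: 73 -> fault, frames [88, 73]
pos 3: 59 -> fault, evict 88, frames [73, 59]
pos 4: 85 -> fault, evict 73, frames [59, 85]
pos 5: 73 -> fault, evict 59, frames [85, 73]
pos 6: 88 -> fault, evict 85, frames [73, 88]
pos 7: 73 -> hit
pos 8: 32 -> fault, evict 88, frames [73, 32]
pos 9: 88 -> fault, evict 73, frames [32, 88]
pos 10: 32 -> hit
pos 11: 59 -> fault, evict 88, frames [32, 59]
At position 11, page 88 is evicted.

88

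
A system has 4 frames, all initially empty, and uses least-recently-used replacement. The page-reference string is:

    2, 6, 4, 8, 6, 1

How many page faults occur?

5

2: fault, frames (2)
6: fault, frames (2 6)
4: fault, frames (2 6 4)
8: fault, frames (2 6 4 8)
6: hit
1: fault, evict 2, frames (4 8 6 1)
Page faults: 5.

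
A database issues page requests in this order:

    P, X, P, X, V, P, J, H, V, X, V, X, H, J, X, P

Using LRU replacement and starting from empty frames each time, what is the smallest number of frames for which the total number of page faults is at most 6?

5

f=1: 16 faults
f=2: 12 faults
f=3: 9 faults
f=4: 7 faults
f=5: 5 faults
Smallest f with faults ≤ 6 is 5.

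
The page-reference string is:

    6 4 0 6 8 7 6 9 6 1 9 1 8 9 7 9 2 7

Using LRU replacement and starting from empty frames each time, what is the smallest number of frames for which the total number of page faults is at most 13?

f=1: 18 faults
f=2: 15 faults
f=3: 10 faults
f=4: 10 faults
f=5: 8 faults
f=6: 8 faults
f=7: 8 faults
f=8: 8 faults
Smallest f with faults ≤ 13 is 3.

3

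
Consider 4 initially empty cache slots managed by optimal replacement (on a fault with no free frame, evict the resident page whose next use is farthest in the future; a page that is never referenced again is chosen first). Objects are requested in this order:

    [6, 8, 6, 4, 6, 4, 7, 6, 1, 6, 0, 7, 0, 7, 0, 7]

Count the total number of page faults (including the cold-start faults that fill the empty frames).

6 → miss, frames {6}
8 → miss, frames {6,8}
6 → hit
4 → miss, frames {6,8,4}
6 → hit
4 → hit
7 → miss, frames {6,8,4,7}
6 → hit
1 → miss, evict 4, frames {6,8,7,1}
6 → hit
0 → miss, evict 1, frames {6,8,7,0}
7 → hit
0 → hit
7 → hit
0 → hit
7 → hit
Page faults: 6.

6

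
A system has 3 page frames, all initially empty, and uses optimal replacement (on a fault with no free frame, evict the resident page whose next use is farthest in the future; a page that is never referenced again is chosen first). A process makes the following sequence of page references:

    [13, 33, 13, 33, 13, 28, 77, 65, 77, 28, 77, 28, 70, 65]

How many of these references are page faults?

13 -> miss, frames (13)
33 -> miss, frames (13 33)
13 -> hit
33 -> hit
13 -> hit
28 -> miss, frames (13 33 28)
77 -> miss, evict 33, frames (13 28 77)
65 -> miss, evict 13, frames (28 77 65)
77 -> hit
28 -> hit
77 -> hit
28 -> hit
70 -> miss, evict 77, frames (28 65 70)
65 -> hit
Page faults: 6.

6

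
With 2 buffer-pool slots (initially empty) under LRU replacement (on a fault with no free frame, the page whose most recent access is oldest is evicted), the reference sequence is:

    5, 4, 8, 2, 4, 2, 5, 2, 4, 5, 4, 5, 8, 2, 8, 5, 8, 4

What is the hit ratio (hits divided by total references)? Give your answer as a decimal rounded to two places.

5 -> fault, frames (5)
4 -> fault, frames (5 4)
8 -> fault, evict 5, frames (4 8)
2 -> fault, evict 4, frames (8 2)
4 -> fault, evict 8, frames (2 4)
2 -> hit
5 -> fault, evict 4, frames (2 5)
2 -> hit
4 -> fault, evict 5, frames (2 4)
5 -> fault, evict 2, frames (4 5)
4 -> hit
5 -> hit
8 -> fault, evict 4, frames (5 8)
2 -> fault, evict 5, frames (8 2)
8 -> hit
5 -> fault, evict 2, frames (8 5)
8 -> hit
4 -> fault, evict 5, frames (8 4)
Hits: 6 of 18 references → 6/18 = 0.3333.

0.33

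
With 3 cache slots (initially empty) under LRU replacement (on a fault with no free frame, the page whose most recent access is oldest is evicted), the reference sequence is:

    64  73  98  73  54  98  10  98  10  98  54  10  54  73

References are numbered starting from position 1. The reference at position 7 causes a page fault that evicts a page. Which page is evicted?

73

pos 1: 64: miss, frames {64}
pos 2: 73: miss, frames {64,73}
pos 3: 98: miss, frames {64,73,98}
pos 4: 73: hit
pos 5: 54: miss, evict 64, frames {98,73,54}
pos 6: 98: hit
pos 7: 10: miss, evict 73, frames {54,98,10}
At position 7, page 73 is evicted.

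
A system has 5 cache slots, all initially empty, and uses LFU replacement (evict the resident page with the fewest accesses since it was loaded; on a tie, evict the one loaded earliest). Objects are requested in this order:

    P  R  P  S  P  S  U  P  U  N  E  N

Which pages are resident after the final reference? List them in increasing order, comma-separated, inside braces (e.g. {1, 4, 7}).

{E, N, P, S, U}

P → fault, frames [P]
R → fault, frames [P, R]
P → hit
S → fault, frames [P, R, S]
P → hit
S → hit
U → fault, frames [P, R, S, U]
P → hit
U → hit
N → fault, frames [P, R, S, U, N]
E → fault, evict R, frames [P, S, U, N, E]
N → hit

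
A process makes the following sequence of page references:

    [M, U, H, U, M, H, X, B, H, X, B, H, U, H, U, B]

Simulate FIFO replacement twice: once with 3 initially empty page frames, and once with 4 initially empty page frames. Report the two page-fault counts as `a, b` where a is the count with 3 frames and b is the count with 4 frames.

7, 5

3 frames: F F F . . . F F . . . . F F . . → 7 faults.
4 frames: F F F . . . F F . . . . . . . . → 5 faults.
5 < 7: adding a frame reduced faults, as is typical.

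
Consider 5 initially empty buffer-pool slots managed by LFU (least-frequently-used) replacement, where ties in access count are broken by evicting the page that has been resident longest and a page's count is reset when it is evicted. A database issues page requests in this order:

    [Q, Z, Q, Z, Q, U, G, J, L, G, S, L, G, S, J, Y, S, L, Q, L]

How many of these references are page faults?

9

Q → miss, frames [Q]
Z → miss, frames [Q, Z]
Q → hit
Z → hit
Q → hit
U → miss, frames [Q, Z, U]
G → miss, frames [Q, Z, U, G]
J → miss, frames [Q, Z, U, G, J]
L → miss, evict U, frames [Q, Z, G, J, L]
G → hit
S → miss, evict J, frames [Q, Z, G, L, S]
L → hit
G → hit
S → hit
J → miss, evict Z, frames [Q, G, L, S, J]
Y → miss, evict J, frames [Q, G, L, S, Y]
S → hit
L → hit
Q → hit
L → hit
Page faults: 9.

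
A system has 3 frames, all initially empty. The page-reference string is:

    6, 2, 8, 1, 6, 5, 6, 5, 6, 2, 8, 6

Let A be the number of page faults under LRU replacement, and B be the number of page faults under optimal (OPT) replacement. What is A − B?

Under LRU: F F F F F F . . . F F . → 8 faults.
Under OPT: F F F F . F . . . . F . → 6 faults.
A − B = 8 − 6 = 2.

2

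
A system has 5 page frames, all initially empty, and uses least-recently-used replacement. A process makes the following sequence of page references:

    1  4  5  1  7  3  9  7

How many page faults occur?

1 -> miss, frames (1)
4 -> miss, frames (1 4)
5 -> miss, frames (1 4 5)
1 -> hit
7 -> miss, frames (4 5 1 7)
3 -> miss, frames (4 5 1 7 3)
9 -> miss, evict 4, frames (5 1 7 3 9)
7 -> hit
Page faults: 6.

6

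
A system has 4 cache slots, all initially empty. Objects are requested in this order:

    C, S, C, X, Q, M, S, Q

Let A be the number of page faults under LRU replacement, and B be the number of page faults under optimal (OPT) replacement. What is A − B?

Under LRU: F F . F F F F . → 6 faults.
Under OPT: F F . F F F . . → 5 faults.
A − B = 6 − 5 = 1.

1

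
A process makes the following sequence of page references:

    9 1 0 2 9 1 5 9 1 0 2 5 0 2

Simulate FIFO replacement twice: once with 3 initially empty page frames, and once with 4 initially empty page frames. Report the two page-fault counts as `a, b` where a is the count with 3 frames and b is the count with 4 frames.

3 frames: F F F F F F F . . F F . . . → 9 faults.
4 frames: F F F F . . F F F F F F . . → 10 faults.
10 > 9: adding a frame increased faults — Belady's anomaly.

9, 10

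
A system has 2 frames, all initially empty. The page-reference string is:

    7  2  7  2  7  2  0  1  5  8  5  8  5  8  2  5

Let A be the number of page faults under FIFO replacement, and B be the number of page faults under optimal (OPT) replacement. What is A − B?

1

Under FIFO: F F . . . . F F F F . . . . F F → 8 faults.
Under OPT: F F . . . . F F F F . . . . F . → 7 faults.
A − B = 8 − 7 = 1.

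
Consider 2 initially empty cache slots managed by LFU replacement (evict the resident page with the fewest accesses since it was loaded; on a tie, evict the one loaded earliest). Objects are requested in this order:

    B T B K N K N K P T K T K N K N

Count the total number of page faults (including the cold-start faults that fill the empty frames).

B: fault, frames {B}
T: fault, frames {B,T}
B: hit
K: fault, evict T, frames {B,K}
N: fault, evict K, frames {B,N}
K: fault, evict N, frames {B,K}
N: fault, evict K, frames {B,N}
K: fault, evict N, frames {B,K}
P: fault, evict K, frames {B,P}
T: fault, evict P, frames {B,T}
K: fault, evict T, frames {B,K}
T: fault, evict K, frames {B,T}
K: fault, evict T, frames {B,K}
N: fault, evict K, frames {B,N}
K: fault, evict N, frames {B,K}
N: fault, evict K, frames {B,N}
Page faults: 15.

15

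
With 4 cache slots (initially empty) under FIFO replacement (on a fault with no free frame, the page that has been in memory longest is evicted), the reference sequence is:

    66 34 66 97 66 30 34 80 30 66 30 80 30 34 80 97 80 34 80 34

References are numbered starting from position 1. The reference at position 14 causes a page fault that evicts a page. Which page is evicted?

pos 1: 66 -> fault, frames {66}
pos 2: 34 -> fault, frames {66,34}
pos 3: 66 -> hit
pos 4: 97 -> fault, frames {66,34,97}
pos 5: 66 -> hit
pos 6: 30 -> fault, frames {66,34,97,30}
pos 7: 34 -> hit
pos 8: 80 -> fault, evict 66, frames {34,97,30,80}
pos 9: 30 -> hit
pos 10: 66 -> fault, evict 34, frames {97,30,80,66}
pos 11: 30 -> hit
pos 12: 80 -> hit
pos 13: 30 -> hit
pos 14: 34 -> fault, evict 97, frames {30,80,66,34}
At position 14, page 97 is evicted.

97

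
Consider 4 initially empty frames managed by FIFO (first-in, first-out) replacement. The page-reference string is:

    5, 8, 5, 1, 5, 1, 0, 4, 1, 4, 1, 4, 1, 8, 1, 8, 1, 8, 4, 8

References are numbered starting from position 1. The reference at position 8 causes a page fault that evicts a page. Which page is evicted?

5

pos 1: 5 → fault, frames [5]
pos 2: 8 → fault, frames [5, 8]
pos 3: 5 → hit
pos 4: 1 → fault, frames [5, 8, 1]
pos 5: 5 → hit
pos 6: 1 → hit
pos 7: 0 → fault, frames [5, 8, 1, 0]
pos 8: 4 → fault, evict 5, frames [8, 1, 0, 4]
At position 8, page 5 is evicted.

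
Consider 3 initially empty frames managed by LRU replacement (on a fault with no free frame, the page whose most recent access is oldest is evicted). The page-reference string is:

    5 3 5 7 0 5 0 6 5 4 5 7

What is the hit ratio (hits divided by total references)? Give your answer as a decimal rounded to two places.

5: fault, frames [5]
3: fault, frames [5, 3]
5: hit
7: fault, frames [3, 5, 7]
0: fault, evict 3, frames [5, 7, 0]
5: hit
0: hit
6: fault, evict 7, frames [5, 0, 6]
5: hit
4: fault, evict 0, frames [6, 5, 4]
5: hit
7: fault, evict 6, frames [4, 5, 7]
Hits: 5 of 12 references → 5/12 = 0.4167.

0.42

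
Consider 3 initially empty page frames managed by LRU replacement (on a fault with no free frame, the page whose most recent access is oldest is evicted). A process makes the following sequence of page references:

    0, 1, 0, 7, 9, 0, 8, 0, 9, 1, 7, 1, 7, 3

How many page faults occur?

8

0 -> fault, frames [0]
1 -> fault, frames [0, 1]
0 -> hit
7 -> fault, frames [1, 0, 7]
9 -> fault, evict 1, frames [0, 7, 9]
0 -> hit
8 -> fault, evict 7, frames [9, 0, 8]
0 -> hit
9 -> hit
1 -> fault, evict 8, frames [0, 9, 1]
7 -> fault, evict 0, frames [9, 1, 7]
1 -> hit
7 -> hit
3 -> fault, evict 9, frames [1, 7, 3]
Page faults: 8.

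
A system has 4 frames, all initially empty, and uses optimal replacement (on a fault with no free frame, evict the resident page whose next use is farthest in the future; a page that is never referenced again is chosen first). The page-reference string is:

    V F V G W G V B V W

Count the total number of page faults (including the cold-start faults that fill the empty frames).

V → fault, frames {V}
F → fault, frames {V,F}
V → hit
G → fault, frames {V,F,G}
W → fault, frames {V,F,G,W}
G → hit
V → hit
B → fault, evict G, frames {V,F,W,B}
V → hit
W → hit
Page faults: 5.

5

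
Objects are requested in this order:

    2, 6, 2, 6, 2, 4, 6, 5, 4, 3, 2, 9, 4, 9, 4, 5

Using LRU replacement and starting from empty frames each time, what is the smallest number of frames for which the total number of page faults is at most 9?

3

f=1: 16 faults
f=2: 11 faults
f=3: 9 faults
f=4: 8 faults
f=5: 6 faults
f=6: 6 faults
Smallest f with faults ≤ 9 is 3.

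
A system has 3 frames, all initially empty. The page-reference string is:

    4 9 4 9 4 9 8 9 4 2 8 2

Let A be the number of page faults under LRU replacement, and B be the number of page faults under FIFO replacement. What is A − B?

1

Under LRU: F F . . . . F . . F F . → 5 faults.
Under FIFO: F F . . . . F . . F . . → 4 faults.
A − B = 5 − 4 = 1.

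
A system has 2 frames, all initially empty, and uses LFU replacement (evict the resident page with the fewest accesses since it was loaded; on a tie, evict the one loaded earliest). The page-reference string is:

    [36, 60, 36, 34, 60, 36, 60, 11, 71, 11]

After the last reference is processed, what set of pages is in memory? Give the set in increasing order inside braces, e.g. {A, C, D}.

{11, 36}

36 -> miss, frames {36}
60 -> miss, frames {36,60}
36 -> hit
34 -> miss, evict 60, frames {36,34}
60 -> miss, evict 34, frames {36,60}
36 -> hit
60 -> hit
11 -> miss, evict 60, frames {36,11}
71 -> miss, evict 11, frames {36,71}
11 -> miss, evict 71, frames {36,11}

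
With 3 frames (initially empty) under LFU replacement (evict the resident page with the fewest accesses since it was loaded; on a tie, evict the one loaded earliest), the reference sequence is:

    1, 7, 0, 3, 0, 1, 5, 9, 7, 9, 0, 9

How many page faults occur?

1: miss, frames [1]
7: miss, frames [1, 7]
0: miss, frames [1, 7, 0]
3: miss, evict 1, frames [7, 0, 3]
0: hit
1: miss, evict 7, frames [0, 3, 1]
5: miss, evict 3, frames [0, 1, 5]
9: miss, evict 1, frames [0, 5, 9]
7: miss, evict 5, frames [0, 9, 7]
9: hit
0: hit
9: hit
Page faults: 8.

8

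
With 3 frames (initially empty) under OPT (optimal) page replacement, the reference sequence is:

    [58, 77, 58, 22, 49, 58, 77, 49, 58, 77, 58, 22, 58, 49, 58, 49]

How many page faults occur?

58: miss, frames {58}
77: miss, frames {58,77}
58: hit
22: miss, frames {58,77,22}
49: miss, evict 22, frames {58,77,49}
58: hit
77: hit
49: hit
58: hit
77: hit
58: hit
22: miss, evict 77, frames {58,49,22}
58: hit
49: hit
58: hit
49: hit
Page faults: 5.

5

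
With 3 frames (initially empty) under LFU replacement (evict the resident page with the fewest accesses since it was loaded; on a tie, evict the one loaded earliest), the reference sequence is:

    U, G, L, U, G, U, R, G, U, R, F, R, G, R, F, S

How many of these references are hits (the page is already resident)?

8

U: fault, frames {U}
G: fault, frames {U,G}
L: fault, frames {U,G,L}
U: hit
G: hit
U: hit
R: fault, evict L, frames {U,G,R}
G: hit
U: hit
R: hit
F: fault, evict R, frames {U,G,F}
R: fault, evict F, frames {U,G,R}
G: hit
R: hit
F: fault, evict R, frames {U,G,F}
S: fault, evict F, frames {U,G,S}
Hits: 8.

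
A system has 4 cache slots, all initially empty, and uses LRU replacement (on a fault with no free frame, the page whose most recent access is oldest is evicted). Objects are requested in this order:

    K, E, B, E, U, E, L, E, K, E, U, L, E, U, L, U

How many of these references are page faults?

K: miss, frames {K}
E: miss, frames {K,E}
B: miss, frames {K,E,B}
E: hit
U: miss, frames {K,B,E,U}
E: hit
L: miss, evict K, frames {B,U,E,L}
E: hit
K: miss, evict B, frames {U,L,E,K}
E: hit
U: hit
L: hit
E: hit
U: hit
L: hit
U: hit
Page faults: 6.

6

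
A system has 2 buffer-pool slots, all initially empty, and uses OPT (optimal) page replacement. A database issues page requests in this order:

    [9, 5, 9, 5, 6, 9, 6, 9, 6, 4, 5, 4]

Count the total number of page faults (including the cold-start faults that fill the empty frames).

9 → miss, frames {9}
5 → miss, frames {9,5}
9 → hit
5 → hit
6 → miss, evict 5, frames {9,6}
9 → hit
6 → hit
9 → hit
6 → hit
4 → miss, evict 6, frames {9,4}
5 → miss, evict 9, frames {4,5}
4 → hit
Page faults: 5.

5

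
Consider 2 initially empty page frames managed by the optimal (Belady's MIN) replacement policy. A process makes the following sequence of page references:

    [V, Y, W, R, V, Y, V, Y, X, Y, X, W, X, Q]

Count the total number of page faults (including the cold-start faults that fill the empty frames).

8

V: miss, frames (V)
Y: miss, frames (V Y)
W: miss, evict Y, frames (V W)
R: miss, evict W, frames (V R)
V: hit
Y: miss, evict R, frames (V Y)
V: hit
Y: hit
X: miss, evict V, frames (Y X)
Y: hit
X: hit
W: miss, evict Y, frames (X W)
X: hit
Q: miss, evict W, frames (X Q)
Page faults: 8.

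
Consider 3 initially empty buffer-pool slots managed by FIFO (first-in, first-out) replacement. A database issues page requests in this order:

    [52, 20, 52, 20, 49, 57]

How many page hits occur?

52: miss, frames {52}
20: miss, frames {52,20}
52: hit
20: hit
49: miss, frames {52,20,49}
57: miss, evict 52, frames {20,49,57}
Hits: 2.

2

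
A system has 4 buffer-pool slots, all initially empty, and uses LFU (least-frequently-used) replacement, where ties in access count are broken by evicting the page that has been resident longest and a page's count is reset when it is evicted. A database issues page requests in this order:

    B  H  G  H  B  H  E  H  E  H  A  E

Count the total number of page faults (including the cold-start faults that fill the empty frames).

B → fault, frames [B]
H → fault, frames [B, H]
G → fault, frames [B, H, G]
H → hit
B → hit
H → hit
E → fault, frames [B, H, G, E]
H → hit
E → hit
H → hit
A → fault, evict G, frames [B, H, E, A]
E → hit
Page faults: 5.

5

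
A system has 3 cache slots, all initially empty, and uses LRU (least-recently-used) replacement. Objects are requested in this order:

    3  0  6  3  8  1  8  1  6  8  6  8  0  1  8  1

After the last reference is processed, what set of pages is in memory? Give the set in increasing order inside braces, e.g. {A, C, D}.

3: miss, frames [3]
0: miss, frames [3, 0]
6: miss, frames [3, 0, 6]
3: hit
8: miss, evict 0, frames [6, 3, 8]
1: miss, evict 6, frames [3, 8, 1]
8: hit
1: hit
6: miss, evict 3, frames [8, 1, 6]
8: hit
6: hit
8: hit
0: miss, evict 1, frames [6, 8, 0]
1: miss, evict 6, frames [8, 0, 1]
8: hit
1: hit

{0, 1, 8}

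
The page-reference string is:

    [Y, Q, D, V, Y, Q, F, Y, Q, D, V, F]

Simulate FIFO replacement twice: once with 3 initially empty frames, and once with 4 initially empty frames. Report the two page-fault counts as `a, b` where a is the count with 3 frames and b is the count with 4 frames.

9, 10

3 frames: F F F F F F F . . F F . → 9 faults.
4 frames: F F F F . . F F F F F F → 10 faults.
10 > 9: adding a frame increased faults — Belady's anomaly.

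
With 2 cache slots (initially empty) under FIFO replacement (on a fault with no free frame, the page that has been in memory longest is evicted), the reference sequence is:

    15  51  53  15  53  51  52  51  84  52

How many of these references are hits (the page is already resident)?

15 -> fault, frames (15)
51 -> fault, frames (15 51)
53 -> fault, evict 15, frames (51 53)
15 -> fault, evict 51, frames (53 15)
53 -> hit
51 -> fault, evict 53, frames (15 51)
52 -> fault, evict 15, frames (51 52)
51 -> hit
84 -> fault, evict 51, frames (52 84)
52 -> hit
Hits: 3.

3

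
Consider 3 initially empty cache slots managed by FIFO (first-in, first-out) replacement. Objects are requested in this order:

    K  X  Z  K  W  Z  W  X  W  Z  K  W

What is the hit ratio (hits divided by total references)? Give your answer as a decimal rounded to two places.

0.58

K → fault, frames {K}
X → fault, frames {K,X}
Z → fault, frames {K,X,Z}
K → hit
W → fault, evict K, frames {X,Z,W}
Z → hit
W → hit
X → hit
W → hit
Z → hit
K → fault, evict X, frames {Z,W,K}
W → hit
Hits: 7 of 12 references → 7/12 = 0.5833.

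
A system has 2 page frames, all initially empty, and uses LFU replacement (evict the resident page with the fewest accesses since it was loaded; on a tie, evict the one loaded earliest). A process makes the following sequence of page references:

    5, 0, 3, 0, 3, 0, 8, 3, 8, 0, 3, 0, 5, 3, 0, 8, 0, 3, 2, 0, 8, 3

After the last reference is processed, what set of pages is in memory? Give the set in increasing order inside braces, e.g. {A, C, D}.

5 -> fault, frames {5}
0 -> fault, frames {5,0}
3 -> fault, evict 5, frames {0,3}
0 -> hit
3 -> hit
0 -> hit
8 -> fault, evict 3, frames {0,8}
3 -> fault, evict 8, frames {0,3}
8 -> fault, evict 3, frames {0,8}
0 -> hit
3 -> fault, evict 8, frames {0,3}
0 -> hit
5 -> fault, evict 3, frames {0,5}
3 -> fault, evict 5, frames {0,3}
0 -> hit
8 -> fault, evict 3, frames {0,8}
0 -> hit
3 -> fault, evict 8, frames {0,3}
2 -> fault, evict 3, frames {0,2}
0 -> hit
8 -> fault, evict 2, frames {0,8}
3 -> fault, evict 8, frames {0,3}

{0, 3}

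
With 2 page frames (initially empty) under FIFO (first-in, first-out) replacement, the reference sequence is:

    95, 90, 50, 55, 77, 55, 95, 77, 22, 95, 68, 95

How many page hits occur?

3

95: fault, frames (95)
90: fault, frames (95 90)
50: fault, evict 95, frames (90 50)
55: fault, evict 90, frames (50 55)
77: fault, evict 50, frames (55 77)
55: hit
95: fault, evict 55, frames (77 95)
77: hit
22: fault, evict 77, frames (95 22)
95: hit
68: fault, evict 95, frames (22 68)
95: fault, evict 22, frames (68 95)
Hits: 3.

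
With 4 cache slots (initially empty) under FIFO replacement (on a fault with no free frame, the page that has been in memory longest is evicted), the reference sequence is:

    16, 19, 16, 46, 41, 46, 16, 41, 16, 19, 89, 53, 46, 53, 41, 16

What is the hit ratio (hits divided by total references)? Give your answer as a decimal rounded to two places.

16: miss, frames {16}
19: miss, frames {16,19}
16: hit
46: miss, frames {16,19,46}
41: miss, frames {16,19,46,41}
46: hit
16: hit
41: hit
16: hit
19: hit
89: miss, evict 16, frames {19,46,41,89}
53: miss, evict 19, frames {46,41,89,53}
46: hit
53: hit
41: hit
16: miss, evict 46, frames {41,89,53,16}
Hits: 9 of 16 references → 9/16 = 0.5625.

0.56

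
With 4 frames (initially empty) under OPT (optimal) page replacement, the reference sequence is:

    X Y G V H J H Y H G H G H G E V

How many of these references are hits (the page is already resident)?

8

X -> miss, frames (X)
Y -> miss, frames (X Y)
G -> miss, frames (X Y G)
V -> miss, frames (X Y G V)
H -> miss, evict X, frames (Y G V H)
J -> miss, evict V, frames (Y G H J)
H -> hit
Y -> hit
H -> hit
G -> hit
H -> hit
G -> hit
H -> hit
G -> hit
E -> miss, evict J, frames (Y G H E)
V -> miss, evict E, frames (Y G H V)
Hits: 8.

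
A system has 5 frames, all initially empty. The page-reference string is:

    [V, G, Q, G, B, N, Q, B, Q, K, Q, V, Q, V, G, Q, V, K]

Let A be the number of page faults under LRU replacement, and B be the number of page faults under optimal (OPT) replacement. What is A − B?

2

Under LRU: F F F . F F . . . F . F . . F . . . → 8 faults.
Under OPT: F F F . F F . . . F . . . . . . . . → 6 faults.
A − B = 8 − 6 = 2.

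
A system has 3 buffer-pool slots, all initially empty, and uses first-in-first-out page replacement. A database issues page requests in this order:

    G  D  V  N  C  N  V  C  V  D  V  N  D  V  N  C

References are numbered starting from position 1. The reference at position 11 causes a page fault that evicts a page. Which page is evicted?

N

pos 1: G -> fault, frames {G}
pos 2: D -> fault, frames {G,D}
pos 3: V -> fault, frames {G,D,V}
pos 4: N -> fault, evict G, frames {D,V,N}
pos 5: C -> fault, evict D, frames {V,N,C}
pos 6: N -> hit
pos 7: V -> hit
pos 8: C -> hit
pos 9: V -> hit
pos 10: D -> fault, evict V, frames {N,C,D}
pos 11: V -> fault, evict N, frames {C,D,V}
At position 11, page N is evicted.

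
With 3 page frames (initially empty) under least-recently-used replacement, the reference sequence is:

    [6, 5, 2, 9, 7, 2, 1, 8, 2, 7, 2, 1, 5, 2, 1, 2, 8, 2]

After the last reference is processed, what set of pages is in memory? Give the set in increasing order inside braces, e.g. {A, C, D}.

6 → fault, frames (6)
5 → fault, frames (6 5)
2 → fault, frames (6 5 2)
9 → fault, evict 6, frames (5 2 9)
7 → fault, evict 5, frames (2 9 7)
2 → hit
1 → fault, evict 9, frames (7 2 1)
8 → fault, evict 7, frames (2 1 8)
2 → hit
7 → fault, evict 1, frames (8 2 7)
2 → hit
1 → fault, evict 8, frames (7 2 1)
5 → fault, evict 7, frames (2 1 5)
2 → hit
1 → hit
2 → hit
8 → fault, evict 5, frames (1 2 8)
2 → hit

{1, 2, 8}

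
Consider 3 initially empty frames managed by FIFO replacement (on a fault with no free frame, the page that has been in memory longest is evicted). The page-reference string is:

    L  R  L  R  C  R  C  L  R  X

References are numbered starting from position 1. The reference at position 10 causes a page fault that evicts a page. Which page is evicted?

L

pos 1: L → miss, frames {L}
pos 2: R → miss, frames {L,R}
pos 3: L → hit
pos 4: R → hit
pos 5: C → miss, frames {L,R,C}
pos 6: R → hit
pos 7: C → hit
pos 8: L → hit
pos 9: R → hit
pos 10: X → miss, evict L, frames {R,C,X}
At position 10, page L is evicted.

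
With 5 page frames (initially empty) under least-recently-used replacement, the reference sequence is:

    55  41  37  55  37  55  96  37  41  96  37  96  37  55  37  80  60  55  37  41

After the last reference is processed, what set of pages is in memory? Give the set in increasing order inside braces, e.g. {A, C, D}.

{37, 41, 55, 60, 80}

55 → miss, frames (55)
41 → miss, frames (55 41)
37 → miss, frames (55 41 37)
55 → hit
37 → hit
55 → hit
96 → miss, frames (41 37 55 96)
37 → hit
41 → hit
96 → hit
37 → hit
96 → hit
37 → hit
55 → hit
37 → hit
80 → miss, frames (41 96 55 37 80)
60 → miss, evict 41, frames (96 55 37 80 60)
55 → hit
37 → hit
41 → miss, evict 96, frames (80 60 55 37 41)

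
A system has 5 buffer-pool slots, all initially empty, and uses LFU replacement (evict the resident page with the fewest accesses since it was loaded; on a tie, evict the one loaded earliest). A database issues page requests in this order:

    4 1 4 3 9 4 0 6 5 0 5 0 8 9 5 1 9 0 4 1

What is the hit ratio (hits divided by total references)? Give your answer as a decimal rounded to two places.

0.50

4 -> miss, frames {4}
1 -> miss, frames {4,1}
4 -> hit
3 -> miss, frames {4,1,3}
9 -> miss, frames {4,1,3,9}
4 -> hit
0 -> miss, frames {4,1,3,9,0}
6 -> miss, evict 1, frames {4,3,9,0,6}
5 -> miss, evict 3, frames {4,9,0,6,5}
0 -> hit
5 -> hit
0 -> hit
8 -> miss, evict 9, frames {4,0,6,5,8}
9 -> miss, evict 6, frames {4,0,5,8,9}
5 -> hit
1 -> miss, evict 8, frames {4,0,5,9,1}
9 -> hit
0 -> hit
4 -> hit
1 -> hit
Hits: 10 of 20 references → 10/20 = 0.5000.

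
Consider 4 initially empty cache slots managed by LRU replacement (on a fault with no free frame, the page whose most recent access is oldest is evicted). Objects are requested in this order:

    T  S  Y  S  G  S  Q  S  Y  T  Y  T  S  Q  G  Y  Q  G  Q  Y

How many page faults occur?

8

T -> fault, frames (T)
S -> fault, frames (T S)
Y -> fault, frames (T S Y)
S -> hit
G -> fault, frames (T Y S G)
S -> hit
Q -> fault, evict T, frames (Y G S Q)
S -> hit
Y -> hit
T -> fault, evict G, frames (Q S Y T)
Y -> hit
T -> hit
S -> hit
Q -> hit
G -> fault, evict Y, frames (T S Q G)
Y -> fault, evict T, frames (S Q G Y)
Q -> hit
G -> hit
Q -> hit
Y -> hit
Page faults: 8.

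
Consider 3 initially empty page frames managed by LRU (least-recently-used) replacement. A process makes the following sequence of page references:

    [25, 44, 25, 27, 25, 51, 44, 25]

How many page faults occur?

5

25: fault, frames (25)
44: fault, frames (25 44)
25: hit
27: fault, frames (44 25 27)
25: hit
51: fault, evict 44, frames (27 25 51)
44: fault, evict 27, frames (25 51 44)
25: hit
Page faults: 5.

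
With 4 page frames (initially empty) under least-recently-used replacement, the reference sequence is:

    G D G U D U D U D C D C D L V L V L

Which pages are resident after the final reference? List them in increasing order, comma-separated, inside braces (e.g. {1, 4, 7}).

{C, D, L, V}

G: miss, frames [G]
D: miss, frames [G, D]
G: hit
U: miss, frames [D, G, U]
D: hit
U: hit
D: hit
U: hit
D: hit
C: miss, frames [G, U, D, C]
D: hit
C: hit
D: hit
L: miss, evict G, frames [U, C, D, L]
V: miss, evict U, frames [C, D, L, V]
L: hit
V: hit
L: hit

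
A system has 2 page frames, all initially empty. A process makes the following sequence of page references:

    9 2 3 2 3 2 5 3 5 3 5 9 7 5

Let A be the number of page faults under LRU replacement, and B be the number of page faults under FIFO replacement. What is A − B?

Under LRU: F F F . . . F F . . . F F F → 8 faults.
Under FIFO: F F F . . . F . . . . F F F → 7 faults.
A − B = 8 − 7 = 1.

1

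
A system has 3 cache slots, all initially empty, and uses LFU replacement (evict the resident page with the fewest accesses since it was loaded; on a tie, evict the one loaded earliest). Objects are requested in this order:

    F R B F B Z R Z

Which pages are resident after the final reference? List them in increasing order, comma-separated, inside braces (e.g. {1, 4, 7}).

F -> fault, frames [F]
R -> fault, frames [F, R]
B -> fault, frames [F, R, B]
F -> hit
B -> hit
Z -> fault, evict R, frames [F, B, Z]
R -> fault, evict Z, frames [F, B, R]
Z -> fault, evict R, frames [F, B, Z]

{B, F, Z}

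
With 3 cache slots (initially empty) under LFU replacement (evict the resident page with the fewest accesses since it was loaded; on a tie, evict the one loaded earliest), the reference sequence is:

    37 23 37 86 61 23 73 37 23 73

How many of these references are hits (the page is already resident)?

4

37 -> miss, frames [37]
23 -> miss, frames [37, 23]
37 -> hit
86 -> miss, frames [37, 23, 86]
61 -> miss, evict 23, frames [37, 86, 61]
23 -> miss, evict 86, frames [37, 61, 23]
73 -> miss, evict 61, frames [37, 23, 73]
37 -> hit
23 -> hit
73 -> hit
Hits: 4.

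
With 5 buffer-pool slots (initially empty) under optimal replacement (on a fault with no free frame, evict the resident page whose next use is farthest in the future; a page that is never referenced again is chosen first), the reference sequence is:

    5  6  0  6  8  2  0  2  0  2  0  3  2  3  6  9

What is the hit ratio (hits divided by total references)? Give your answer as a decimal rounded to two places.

0.56

5 -> fault, frames (5)
6 -> fault, frames (5 6)
0 -> fault, frames (5 6 0)
6 -> hit
8 -> fault, frames (5 6 0 8)
2 -> fault, frames (5 6 0 8 2)
0 -> hit
2 -> hit
0 -> hit
2 -> hit
0 -> hit
3 -> fault, evict 8, frames (5 6 0 2 3)
2 -> hit
3 -> hit
6 -> hit
9 -> fault, evict 3, frames (5 6 0 2 9)
Hits: 9 of 16 references → 9/16 = 0.5625.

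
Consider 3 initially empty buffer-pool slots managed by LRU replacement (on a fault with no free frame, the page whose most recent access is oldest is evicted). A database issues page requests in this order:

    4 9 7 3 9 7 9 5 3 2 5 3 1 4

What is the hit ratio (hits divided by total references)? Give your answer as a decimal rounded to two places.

0.36

4 -> miss, frames [4]
9 -> miss, frames [4, 9]
7 -> miss, frames [4, 9, 7]
3 -> miss, evict 4, frames [9, 7, 3]
9 -> hit
7 -> hit
9 -> hit
5 -> miss, evict 3, frames [7, 9, 5]
3 -> miss, evict 7, frames [9, 5, 3]
2 -> miss, evict 9, frames [5, 3, 2]
5 -> hit
3 -> hit
1 -> miss, evict 2, frames [5, 3, 1]
4 -> miss, evict 5, frames [3, 1, 4]
Hits: 5 of 14 references → 5/14 = 0.3571.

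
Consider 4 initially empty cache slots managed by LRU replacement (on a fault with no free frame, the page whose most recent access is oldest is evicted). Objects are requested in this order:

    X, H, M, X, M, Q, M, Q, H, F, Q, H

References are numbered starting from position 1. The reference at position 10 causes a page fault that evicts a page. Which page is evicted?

X

pos 1: X: fault, frames (X)
pos 2: H: fault, frames (X H)
pos 3: M: fault, frames (X H M)
pos 4: X: hit
pos 5: M: hit
pos 6: Q: fault, frames (H X M Q)
pos 7: M: hit
pos 8: Q: hit
pos 9: H: hit
pos 10: F: fault, evict X, frames (M Q H F)
At position 10, page X is evicted.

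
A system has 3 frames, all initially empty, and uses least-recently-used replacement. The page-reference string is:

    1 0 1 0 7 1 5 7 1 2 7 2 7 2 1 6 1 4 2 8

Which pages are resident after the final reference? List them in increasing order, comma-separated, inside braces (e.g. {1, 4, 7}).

1 → miss, frames (1)
0 → miss, frames (1 0)
1 → hit
0 → hit
7 → miss, frames (1 0 7)
1 → hit
5 → miss, evict 0, frames (7 1 5)
7 → hit
1 → hit
2 → miss, evict 5, frames (7 1 2)
7 → hit
2 → hit
7 → hit
2 → hit
1 → hit
6 → miss, evict 7, frames (2 1 6)
1 → hit
4 → miss, evict 2, frames (6 1 4)
2 → miss, evict 6, frames (1 4 2)
8 → miss, evict 1, frames (4 2 8)

{2, 4, 8}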